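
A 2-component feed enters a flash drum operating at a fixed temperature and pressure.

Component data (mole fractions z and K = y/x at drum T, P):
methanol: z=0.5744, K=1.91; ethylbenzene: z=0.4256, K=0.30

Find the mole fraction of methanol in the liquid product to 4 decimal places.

Rachford–Rice: g(V/F) = Σ zᵢ(Kᵢ−1)/(1+V/F(Kᵢ−1)) = 0.
g(0) = ΣzᵢKᵢ − 1 = 0.2248 and g(1) = 1 − Σzᵢ/Kᵢ = -0.7194, so a root lies in (0, 1).
Iterate (Newton) starting at V/F = 0.5:
  V/F = 0.5000: g = -0.09909, g' = -0.7183 → V/F = 0.3620
  V/F = 0.3620: g = -0.00588, g' = -0.6433 → V/F = 0.3529
Converged at V/F = 0.3529.
Compositions from xᵢ = zᵢ/(1+V/F(Kᵢ−1)), yᵢ = Kᵢxᵢ:
  methanol: x = 0.4348, y = 0.8304
  ethylbenzene: x = 0.5652, y = 0.1696

x_methanol = 0.4348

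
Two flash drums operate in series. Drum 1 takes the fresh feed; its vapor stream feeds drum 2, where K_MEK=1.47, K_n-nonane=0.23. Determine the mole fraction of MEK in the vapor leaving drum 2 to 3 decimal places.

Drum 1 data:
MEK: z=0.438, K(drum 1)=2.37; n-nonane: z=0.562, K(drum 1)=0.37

y_MEK (drum 2) = 0.913

Drum 1:
Material balance + equilibrium reduce to Σ zᵢ(Kᵢ−1)/(1+ψ₁(Kᵢ−1)) = 0.
Check two-phase: ΣzᵢKᵢ = 1.246 > 1 and Σzᵢ/Kᵢ = 1.704 > 1, so g(0) = 0.246 > 0 and g(1) = -0.704 < 0.
Iterate (Newton) starting at ψ₁ = 0.35:
  ψ₁ = 0.350: g = -0.0486, g' = -0.743 → ψ₁ = 0.285
Converged at ψ₁ = 0.285.
Drum-1 compositions:
  MEK: x = 0.315, y = 0.747
  n-nonane: x = 0.685, y = 0.253
Drum-2 feed = drum-1 vapor: z₂ = (0.7466, 0.2535).
Drum 2:
Let ψ₂ = V/F and solve Σ zᵢ(Kᵢ−1)/(1+ψ₂(Kᵢ−1)) = 0.
g(0) = ΣzᵢKᵢ − 1 = 0.156 and g(1) = 1 − Σzᵢ/Kᵢ = -0.610, so a root lies in (0, 1).
Iterate (Newton) starting at ψ₂ = 0.5:
  ψ₂ = 0.500: g = -0.0332, g' = -0.505 → ψ₂ = 0.434
  ψ₂ = 0.434: g = -0.0018, g' = -0.453 → ψ₂ = 0.430
Converged at ψ₂ = 0.430.
  MEK: x = 0.621, y = 0.913
  n-nonane: x = 0.379, y = 0.087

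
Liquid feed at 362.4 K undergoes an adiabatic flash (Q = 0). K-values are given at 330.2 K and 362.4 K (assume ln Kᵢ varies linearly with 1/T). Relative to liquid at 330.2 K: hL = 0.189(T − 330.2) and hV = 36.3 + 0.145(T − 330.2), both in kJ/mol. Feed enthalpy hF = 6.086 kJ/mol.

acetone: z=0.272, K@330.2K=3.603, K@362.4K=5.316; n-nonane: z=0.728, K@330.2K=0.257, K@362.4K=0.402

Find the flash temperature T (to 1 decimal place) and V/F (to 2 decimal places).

Adiabatic flash: solve Rachford–Rice at each trial T, then check hF = ψ·hV(T) + (1−ψ)·hL(T).
  T = 330.2 K: K = (3.603, 0.257), RR gives ψ = 0.086, H_out = 3.137 kJ/mol
  T = 362.4 K: K = (5.316, 0.402), RR gives ψ = 0.286, H_out = 16.068 kJ/mol
  T = 346.3 K: K = (4.416, 0.325), RR gives ψ = 0.190, H_out = 9.796 kJ/mol
  T = 338.2 K: K = (3.996, 0.290), RR gives ψ = 0.140, H_out = 6.539 kJ/mol
  T = 334.2 K: K = (3.797, 0.273), RR gives ψ = 0.114, H_out = 4.868 kJ/mol
  T = 336.2 K: K = (3.896, 0.281), RR gives ψ = 0.127, H_out = 5.710 kJ/mol
Linear interpolation between T = 336.2 (H_out = 5.710) and T = 338.2 (H_out = 6.539) on hF = 6.086 gives T ≈ 337.1 K, at which ψ = 0.13.

T = 337.1 K, V/F = 0.13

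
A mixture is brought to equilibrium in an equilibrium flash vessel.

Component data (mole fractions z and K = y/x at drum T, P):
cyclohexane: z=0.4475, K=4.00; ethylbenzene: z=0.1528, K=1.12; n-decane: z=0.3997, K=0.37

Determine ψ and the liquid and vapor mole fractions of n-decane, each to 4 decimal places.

ψ = 0.6995, x_n-decane = 0.7146, y_n-decane = 0.2644

Rachford–Rice: g(ψ) = Σ zᵢ(Kᵢ−1)/(1+ψ(Kᵢ−1)) = 0.
Check two-phase: ΣzᵢKᵢ = 2.1090 > 1 and Σzᵢ/Kᵢ = 1.3286 > 1, so g(0) = 1.1090 > 0 and g(1) = -0.3286 < 0.
Newton iteration, ψ⁰ = 0.5:
  ψ = 0.5000: g = 0.18669, g' = -0.9844 → ψ = 0.6896
  ψ = 0.6896: g = 0.00912, g' = -0.9255 → ψ = 0.6995
Converged at ψ = 0.6995.
Compositions from xᵢ = zᵢ/(1+ψ(Kᵢ−1)), yᵢ = Kᵢxᵢ:
  cyclohexane: x = 0.1444, y = 0.5777
  ethylbenzene: x = 0.1410, y = 0.1579
  n-decane: x = 0.7146, y = 0.2644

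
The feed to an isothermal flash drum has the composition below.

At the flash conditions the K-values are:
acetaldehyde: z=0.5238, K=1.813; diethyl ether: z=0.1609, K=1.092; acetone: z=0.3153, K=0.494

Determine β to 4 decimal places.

Material balance + equilibrium reduce to Σ zᵢ(Kᵢ−1)/(1+β(Kᵢ−1)) = 0.
Feasibility: ΣzᵢKᵢ = 1.2811, Σzᵢ/Kᵢ = 1.0745 — both > 1, two phases present.
Newton iteration, β⁰ = 0.65:
  β = 0.6500: g = 0.05485, g' = -0.3287 → β = 0.8169
  β = 0.8169: g = -0.00229, g' = -0.3608 → β = 0.8106
  β = 0.8106: g = -0.00001, g' = -0.3590 → β = 0.8105
Converged at β = 0.8105.

β = 0.8105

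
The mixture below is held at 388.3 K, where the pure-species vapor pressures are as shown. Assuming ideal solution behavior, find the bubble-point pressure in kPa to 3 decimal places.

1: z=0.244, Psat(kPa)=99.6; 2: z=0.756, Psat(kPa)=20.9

Pbub = 40.103 kPa

At the bubble point ψ → 0, so ΣzᵢKᵢ = 1 with Kᵢ = Pᵢˢᵃᵗ/P ⇒ P = ΣzᵢPᵢˢᵃᵗ.
P = 0.244·99.6 + 0.756·20.9 = 40.103 kPa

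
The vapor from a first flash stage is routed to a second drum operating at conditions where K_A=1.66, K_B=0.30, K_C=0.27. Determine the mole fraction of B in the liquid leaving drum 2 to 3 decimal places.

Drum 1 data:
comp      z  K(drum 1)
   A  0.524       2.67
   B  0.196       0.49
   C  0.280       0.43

Drum 1:
Iterate (Newton) starting at ψ₁ = 0.46:
  ψ₁ = 0.460: g = 0.1480, g' = -0.722 → ψ₁ = 0.665
  ψ₁ = 0.665: g = 0.0063, g' = -0.681 → ψ₁ = 0.674
Converged at ψ₁ = 0.674.
Drum-1 compositions:
  A: x = 0.246, y = 0.658
  B: x = 0.299, y = 0.146
  C: x = 0.455, y = 0.196
Drum-2 feed = drum-1 vapor: z₂ = (0.6581, 0.1464, 0.1956).
Drum 2:
Rachford–Rice: g(ψ₂) = Σ zᵢ(Kᵢ−1)/(1+ψ₂(Kᵢ−1)) = 0.
Feasibility: ΣzᵢKᵢ = 1.189, Σzᵢ/Kᵢ = 1.609 — both > 1, two phases present.
Newton iteration, ψ₂⁰ = 0.51:
  ψ₂ = 0.510: g = -0.0619, g' = -0.598 → ψ₂ = 0.407
  ψ₂ = 0.407: g = -0.0039, g' = -0.529 → ψ₂ = 0.399
Converged at ψ₂ = 0.399.
  A: x = 0.521, y = 0.865
  B: x = 0.203, y = 0.061
  C: x = 0.276, y = 0.075

x_B (drum 2) = 0.203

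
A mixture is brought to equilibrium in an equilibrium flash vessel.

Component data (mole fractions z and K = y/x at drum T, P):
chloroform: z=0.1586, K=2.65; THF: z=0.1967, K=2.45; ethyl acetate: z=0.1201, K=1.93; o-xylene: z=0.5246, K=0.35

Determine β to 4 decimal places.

β = 0.3474

Let β = V/F and solve Σ zᵢ(Kᵢ−1)/(1+β(Kᵢ−1)) = 0.
Feasibility: ΣzᵢKᵢ = 1.3176, Σzᵢ/Kᵢ = 1.7012 — both > 1, two phases present.
Newton–Raphson from β = 0.39:
  β = 0.3900: g = -0.03341, g' = -0.7823 → β = 0.3473
  β = 0.3473: g = 0.00007, g' = -0.7865 → β = 0.3474
Converged at β = 0.3474.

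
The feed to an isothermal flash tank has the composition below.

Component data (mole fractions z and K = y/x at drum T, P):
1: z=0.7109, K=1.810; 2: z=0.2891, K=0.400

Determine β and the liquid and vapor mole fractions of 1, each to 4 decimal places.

β = 0.8279, x_1 = 0.4255, y_1 = 0.7702

Let β = V/F and solve Σ zᵢ(Kᵢ−1)/(1+β(Kᵢ−1)) = 0.
Feasibility: ΣzᵢKᵢ = 1.4024, Σzᵢ/Kᵢ = 1.1155 — both > 1, two phases present.
Binary case is linear: z₁(K₁−1)(1+β(K₂−1)) + z₂(K₂−1)(1+β(K₁−1)) = 0
⇒ β = [z₁(K₁−1)+z₂(K₂−1)] / [−(K₁−1)(K₂−1)] = 0.40237/0.48600 = 0.8279
Compositions from xᵢ = zᵢ/(1+β(Kᵢ−1)), yᵢ = Kᵢxᵢ:
  1: x = 0.4255, y = 0.7702
  2: x = 0.5745, y = 0.2298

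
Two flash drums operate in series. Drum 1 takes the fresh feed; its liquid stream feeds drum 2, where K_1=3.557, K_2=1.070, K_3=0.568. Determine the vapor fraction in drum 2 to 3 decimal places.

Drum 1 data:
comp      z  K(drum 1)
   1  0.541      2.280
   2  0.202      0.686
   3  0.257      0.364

V/F (drum 2) = 0.701

Drum 1:
Material balance + equilibrium reduce to Σ zᵢ(Kᵢ−1)/(1+ψ₁(Kᵢ−1)) = 0.
Check two-phase: ΣzᵢKᵢ = 1.466 > 1 and Σzᵢ/Kᵢ = 1.238 > 1, so g(0) = 0.466 > 0 and g(1) = -0.238 < 0.
Newton iteration, ψ₁⁰ = 0.5:
  ψ₁ = 0.500: g = 0.1073, g' = -0.581 → ψ₁ = 0.685
  ψ₁ = 0.685: g = -0.0013, g' = -0.610 → ψ₁ = 0.683
Converged at ψ₁ = 0.683.
Drum-1 compositions:
  1: x = 0.289, y = 0.658
  2: x = 0.257, y = 0.176
  3: x = 0.454, y = 0.165
Drum-2 feed = drum-1 liquid: z₂ = (0.2887, 0.2571, 0.4542).
Drum 2:
Rachford–Rice: g(ψ₂) = Σ zᵢ(Kᵢ−1)/(1+ψ₂(Kᵢ−1)) = 0.
g(0) = ΣzᵢKᵢ − 1 = 0.560 and g(1) = 1 − Σzᵢ/Kᵢ = -0.121, so a root lies in (0, 1).
Iterate (Newton) starting at ψ₂ = 0.5:
  ψ₂ = 0.500: g = 0.0912, g' = -0.503 → ψ₂ = 0.681
  ψ₂ = 0.681: g = 0.0084, g' = -0.422 → ψ₂ = 0.701
Converged at ψ₂ = 0.701.
  1: x = 0.103, y = 0.368
  2: x = 0.245, y = 0.262
  3: x = 0.652, y = 0.370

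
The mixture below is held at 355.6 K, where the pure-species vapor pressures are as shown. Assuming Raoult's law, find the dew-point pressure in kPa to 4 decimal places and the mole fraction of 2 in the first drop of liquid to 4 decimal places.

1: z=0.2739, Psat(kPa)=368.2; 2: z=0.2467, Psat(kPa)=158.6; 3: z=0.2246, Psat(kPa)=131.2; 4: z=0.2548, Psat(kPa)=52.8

At the dew point ψ → 1, so Σzᵢ/Kᵢ = 1 with Kᵢ = Pᵢˢᵃᵗ/P ⇒ 1/P = Σzᵢ/Pᵢˢᵃᵗ.
1/P = 0.2739/368.2 + 0.2467/158.6 + 0.2246/131.2 + 0.2548/52.8 = 0.0088370 ⇒ P = 113.1603 kPa
xᵢ = zᵢP/Pᵢˢᵃᵗ ⇒ x_2 = 0.2467·113.1603/158.6 = 0.1760

Pdew = 113.1603 kPa, x_2 = 0.1760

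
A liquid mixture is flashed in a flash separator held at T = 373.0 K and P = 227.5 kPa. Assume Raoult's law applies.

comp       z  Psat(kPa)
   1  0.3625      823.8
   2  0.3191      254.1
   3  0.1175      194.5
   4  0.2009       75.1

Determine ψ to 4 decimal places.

Raoult's law: Kᵢ = Pᵢˢᵃᵗ/P = Pᵢˢᵃᵗ/227.5.
  K_1 = 823.8/227.5 = 3.621099, K_2 = 254.1/227.5 = 1.116923, K_3 = 194.5/227.5 = 0.854945, K_4 = 75.1/227.5 = 0.330110
Let ψ = V/F and solve Σ zᵢ(Kᵢ−1)/(1+ψ(Kᵢ−1)) = 0.
Feasibility: ΣzᵢKᵢ = 1.8358, Σzᵢ/Kᵢ = 1.1318 — both > 1, two phases present.
Newton iteration, ψ⁰ = 0.5:
  ψ = 0.5000: g = 0.22573, g' = -0.6771 → ψ = 0.8334
  ψ = 0.8334: g = 0.00831, g' = -0.7145 → ψ = 0.8450
  ψ = 0.8450: g = -0.00007, g' = -0.7266 → ψ = 0.8449
Converged at ψ = 0.8449.

ψ = 0.8449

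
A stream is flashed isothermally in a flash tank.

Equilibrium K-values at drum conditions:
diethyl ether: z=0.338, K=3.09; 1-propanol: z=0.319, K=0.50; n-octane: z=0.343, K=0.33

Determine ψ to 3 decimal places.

ψ = 0.256

Rachford–Rice: g(ψ) = Σ zᵢ(Kᵢ−1)/(1+ψ(Kᵢ−1)) = 0.
Feasibility: ΣzᵢKᵢ = 1.317, Σzᵢ/Kᵢ = 1.787 — both > 1, two phases present.
Newton iteration, ψ⁰ = 0.43:
  ψ = 0.430: g = -0.1539, g' = -0.843 → ψ = 0.247
  ψ = 0.247: g = 0.0082, g' = -0.967 → ψ = 0.256
Converged at ψ = 0.256.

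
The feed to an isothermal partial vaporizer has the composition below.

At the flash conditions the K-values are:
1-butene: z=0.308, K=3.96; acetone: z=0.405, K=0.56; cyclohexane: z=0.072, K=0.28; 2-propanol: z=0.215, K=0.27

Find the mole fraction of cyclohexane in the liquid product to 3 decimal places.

x_cyclohexane = 0.093

Rachford–Rice: g(ψ) = Σ zᵢ(Kᵢ−1)/(1+ψ(Kᵢ−1)) = 0.
Check two-phase: ΣzᵢKᵢ = 1.525 > 1 and Σzᵢ/Kᵢ = 1.854 > 1, so g(0) = 0.525 > 0 and g(1) = -0.854 < 0.
Newton iteration, ψ⁰ = 0.5:
  ψ = 0.500: g = -0.1890, g' = -0.943 → ψ = 0.300
  ψ = 0.300: g = 0.0110, g' = -1.111 → ψ = 0.309
  ψ = 0.309: g = 0.0001, g' = -1.093 → ψ = 0.310
Converged at ψ = 0.310.
Compositions from xᵢ = zᵢ/(1+ψ(Kᵢ−1)), yᵢ = Kᵢxᵢ:
  1-butene: x = 0.161, y = 0.637
  acetone: x = 0.469, y = 0.263
  cyclohexane: x = 0.093, y = 0.026
  2-propanol: x = 0.278, y = 0.075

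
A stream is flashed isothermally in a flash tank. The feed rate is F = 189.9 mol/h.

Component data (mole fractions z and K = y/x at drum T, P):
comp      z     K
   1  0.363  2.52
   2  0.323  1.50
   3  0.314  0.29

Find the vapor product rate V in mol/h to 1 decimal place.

Let ψ = V/F and solve Σ zᵢ(Kᵢ−1)/(1+ψ(Kᵢ−1)) = 0.
g(0) = ΣzᵢKᵢ − 1 = 0.490 and g(1) = 1 − Σzᵢ/Kᵢ = -0.442, so a root lies in (0, 1).
Newton iteration, ψ⁰ = 0.5:
  ψ = 0.500: g = 0.0971, g' = -0.703 → ψ = 0.638
  ψ = 0.638: g = -0.0051, g' = -0.792 → ψ = 0.632
Converged at ψ = 0.632.
Then V = ψ·F = 0.6317·189.9 = 120.0 mol/h and L = F − V = 69.9 mol/h.

V = 120.0 mol/h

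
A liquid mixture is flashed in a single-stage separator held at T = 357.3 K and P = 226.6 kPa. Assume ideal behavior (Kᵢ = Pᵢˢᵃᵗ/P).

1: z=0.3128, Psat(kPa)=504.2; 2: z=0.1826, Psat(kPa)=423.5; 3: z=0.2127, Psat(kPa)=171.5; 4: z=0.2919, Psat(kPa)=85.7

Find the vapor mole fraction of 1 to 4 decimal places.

y_1 = 0.4154

Raoult's law: Kᵢ = Pᵢˢᵃᵗ/P = Pᵢˢᵃᵗ/226.6.
  K_1 = 504.2/226.6 = 2.225066, K_2 = 423.5/226.6 = 1.868932, K_3 = 171.5/226.6 = 0.756840, K_4 = 85.7/226.6 = 0.378199
Material balance + equilibrium reduce to Σ zᵢ(Kᵢ−1)/(1+V/F(Kᵢ−1)) = 0.
Check two-phase: ΣzᵢKᵢ = 1.3086 > 1 and Σzᵢ/Kᵢ = 1.2911 > 1, so g(0) = 0.3086 > 0 and g(1) = -0.2911 < 0.
Newton–Raphson from V/F = 0.5:
  V/F = 0.5000: g = 0.02598, g' = -0.5015 → V/F = 0.5518
  V/F = 0.5518: g = -0.00016, g' = -0.5084 → V/F = 0.5515
Converged at V/F = 0.5515.
Compositions from xᵢ = zᵢ/(1+V/F(Kᵢ−1)), yᵢ = Kᵢxᵢ:
  1: x = 0.1867, y = 0.4154
  2: x = 0.1234, y = 0.2307
  3: x = 0.2456, y = 0.1859
  4: x = 0.4442, y = 0.1680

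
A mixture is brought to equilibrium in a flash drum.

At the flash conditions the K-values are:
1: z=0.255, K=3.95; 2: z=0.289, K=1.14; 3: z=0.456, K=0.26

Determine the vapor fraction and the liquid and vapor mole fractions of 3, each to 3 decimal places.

Rachford–Rice: g(ψ) = Σ zᵢ(Kᵢ−1)/(1+ψ(Kᵢ−1)) = 0.
g(0) = ΣzᵢKᵢ − 1 = 0.455 and g(1) = 1 − Σzᵢ/Kᵢ = -1.072, so a root lies in (0, 1).
Newton iteration, ψ⁰ = 0.51:
  ψ = 0.510: g = -0.2039, g' = -1.003 → ψ = 0.307
  ψ = 0.307: g = -0.0028, g' = -1.035 → ψ = 0.304
Converged at ψ = 0.304.
Compositions from xᵢ = zᵢ/(1+ψ(Kᵢ−1)), yᵢ = Kᵢxᵢ:
  1: x = 0.134, y = 0.531
  2: x = 0.277, y = 0.316
  3: x = 0.588, y = 0.153

ψ = 0.304, x_3 = 0.588, y_3 = 0.153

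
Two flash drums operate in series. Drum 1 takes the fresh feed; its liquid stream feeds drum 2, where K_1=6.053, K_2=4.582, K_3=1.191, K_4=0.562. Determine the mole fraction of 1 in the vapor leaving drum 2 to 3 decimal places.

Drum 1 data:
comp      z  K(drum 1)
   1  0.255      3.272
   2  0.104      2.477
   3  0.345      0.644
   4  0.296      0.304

y_1 (drum 2) = 0.167

Drum 1:
Material balance + equilibrium reduce to Σ zᵢ(Kᵢ−1)/(1+ψ₁(Kᵢ−1)) = 0.
Check two-phase: ΣzᵢKᵢ = 1.404 > 1 and Σzᵢ/Kᵢ = 1.629 > 1, so g(0) = 0.404 > 0 and g(1) = -0.629 < 0.
Newton–Raphson from ψ₁ = 0.6:
  ψ₁ = 0.600: g = -0.1833, g' = -0.793 → ψ₁ = 0.369
  ψ₁ = 0.369: g = -0.0039, g' = -0.802 → ψ₁ = 0.364
Converged at ψ₁ = 0.364.
Drum-1 compositions:
  1: x = 0.140, y = 0.457
  2: x = 0.068, y = 0.168
  3: x = 0.396, y = 0.255
  4: x = 0.396, y = 0.121
Drum-2 feed = drum-1 liquid: z₂ = (0.1396, 0.0676, 0.3964, 0.3964).
Drum 2:
Material balance + equilibrium reduce to Σ zᵢ(Kᵢ−1)/(1+ψ₂(Kᵢ−1)) = 0.
Feasibility: ΣzᵢKᵢ = 1.850, Σzᵢ/Kᵢ = 1.076 — both > 1, two phases present.
Newton–Raphson from ψ₂ = 0.44:
  ψ₂ = 0.440: g = 0.1676, g' = -0.603 → ψ₂ = 0.718
  ψ₂ = 0.718: g = 0.0335, g' = -0.407 → ψ₂ = 0.800
  ψ₂ = 0.800: g = 0.0008, g' = -0.389 → ψ₂ = 0.802
Converged at ψ₂ = 0.802.
  1: x = 0.028, y = 0.167
  2: x = 0.017, y = 0.080
  3: x = 0.344, y = 0.409
  4: x = 0.611, y = 0.344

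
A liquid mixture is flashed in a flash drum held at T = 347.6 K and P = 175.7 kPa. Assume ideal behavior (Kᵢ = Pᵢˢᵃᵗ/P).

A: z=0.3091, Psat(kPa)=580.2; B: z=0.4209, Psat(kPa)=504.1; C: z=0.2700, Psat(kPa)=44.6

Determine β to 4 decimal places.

Raoult's law: Kᵢ = Pᵢˢᵃᵗ/P = Pᵢˢᵃᵗ/175.7.
  K_A = 580.2/175.7 = 3.302220, K_B = 504.1/175.7 = 2.869095, K_C = 44.6/175.7 = 0.253842
Material balance + equilibrium reduce to Σ zᵢ(Kᵢ−1)/(1+β(Kᵢ−1)) = 0.
g(0) = ΣzᵢKᵢ − 1 = 1.2969 and g(1) = 1 − Σzᵢ/Kᵢ = -0.3040, so a root lies in (0, 1).
Newton iteration, β⁰ = 0.67:
  β = 0.6700: g = 0.22631, g' = -1.1444 → β = 0.8678
  β = 0.8678: g = -0.03407, g' = -1.6059 → β = 0.8465
  β = 0.8465: g = -0.00097, g' = -1.5168 → β = 0.8459
Converged at β = 0.8459.

β = 0.8459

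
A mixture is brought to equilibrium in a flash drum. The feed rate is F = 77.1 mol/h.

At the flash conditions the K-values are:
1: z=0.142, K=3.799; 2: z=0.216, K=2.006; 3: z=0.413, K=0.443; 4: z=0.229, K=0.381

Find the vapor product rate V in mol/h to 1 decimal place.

Material balance + equilibrium reduce to Σ zᵢ(Kᵢ−1)/(1+β(Kᵢ−1)) = 0.
Check two-phase: ΣzᵢKᵢ = 1.243 > 1 and Σzᵢ/Kᵢ = 1.678 > 1, so g(0) = 0.243 > 0 and g(1) = -0.678 < 0.
Iterate (Newton) starting at β = 0.54:
  β = 0.540: g = -0.2429, g' = -0.728 → β = 0.207
  β = 0.207: g = 0.0093, g' = -0.876 → β = 0.217
Converged at β = 0.217.
Then V = β·F = 0.2173·77.1 = 16.8 mol/h and L = F − V = 60.3 mol/h.

V = 16.8 mol/h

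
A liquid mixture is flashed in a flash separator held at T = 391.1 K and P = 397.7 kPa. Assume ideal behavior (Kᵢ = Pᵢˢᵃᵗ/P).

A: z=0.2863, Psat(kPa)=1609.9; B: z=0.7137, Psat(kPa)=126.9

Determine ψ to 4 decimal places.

Raoult's law: Kᵢ = Pᵢˢᵃᵗ/P = Pᵢˢᵃᵗ/397.7.
  K_A = 1609.9/397.7 = 4.048026, K_B = 126.9/397.7 = 0.319085
Let ψ = V/F and solve Σ zᵢ(Kᵢ−1)/(1+ψ(Kᵢ−1)) = 0.
g(0) = ΣzᵢKᵢ − 1 = 0.3867 and g(1) = 1 − Σzᵢ/Kᵢ = -1.3074, so a root lies in (0, 1).
Binary case is linear: z₁(K₁−1)(1+ψ(K₂−1)) + z₂(K₂−1)(1+ψ(K₁−1)) = 0
⇒ ψ = [z₁(K₁−1)+z₂(K₂−1)] / [−(K₁−1)(K₂−1)] = 0.38668/2.07545 = 0.1863

ψ = 0.1863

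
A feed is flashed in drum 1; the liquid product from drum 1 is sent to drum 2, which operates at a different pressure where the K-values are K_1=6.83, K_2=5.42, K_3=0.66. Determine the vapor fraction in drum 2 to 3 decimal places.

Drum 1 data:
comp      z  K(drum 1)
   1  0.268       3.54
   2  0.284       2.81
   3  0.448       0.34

V/F (drum 2) = 0.542

Drum 1:
Material balance + equilibrium reduce to Σ zᵢ(Kᵢ−1)/(1+ψ₁(Kᵢ−1)) = 0.
g(0) = ΣzᵢKᵢ − 1 = 0.899 and g(1) = 1 − Σzᵢ/Kᵢ = -0.494, so a root lies in (0, 1).
Iterate (Newton) starting at ψ₁ = 0.5:
  ψ₁ = 0.500: g = 0.1284, g' = -1.027 → ψ₁ = 0.625
  ψ₁ = 0.625: g = 0.0009, g' = -1.029 → ψ₁ = 0.626
Converged at ψ₁ = 0.626.
Drum-1 compositions:
  1: x = 0.103, y = 0.366
  2: x = 0.133, y = 0.374
  3: x = 0.763, y = 0.260
Drum-2 feed = drum-1 liquid: z₂ = (0.1035, 0.1331, 0.7634).
Drum 2:
Let ψ₂ = V/F and solve Σ zᵢ(Kᵢ−1)/(1+ψ₂(Kᵢ−1)) = 0.
Check two-phase: ΣzᵢKᵢ = 1.932 > 1 and Σzᵢ/Kᵢ = 1.196 > 1, so g(0) = 0.932 > 0 and g(1) = -0.196 < 0.
Newton iteration, ψ₂⁰ = 0.5:
  ψ₂ = 0.500: g = 0.0247, g' = -0.610 → ψ₂ = 0.541
  ψ₂ = 0.541: g = 0.0010, g' = -0.563 → ψ₂ = 0.542
Converged at ψ₂ = 0.542.
  1: x = 0.025, y = 0.170
  2: x = 0.039, y = 0.212
  3: x = 0.936, y = 0.618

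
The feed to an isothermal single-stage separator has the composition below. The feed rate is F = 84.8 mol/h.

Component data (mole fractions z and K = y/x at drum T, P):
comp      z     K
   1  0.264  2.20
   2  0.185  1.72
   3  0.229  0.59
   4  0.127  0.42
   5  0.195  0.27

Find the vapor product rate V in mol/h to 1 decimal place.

V = 19.9 mol/h

Material balance + equilibrium reduce to Σ zᵢ(Kᵢ−1)/(1+ψ(Kᵢ−1)) = 0.
g(0) = ΣzᵢKᵢ − 1 = 0.140 and g(1) = 1 − Σzᵢ/Kᵢ = -0.640, so a root lies in (0, 1).
Newton iteration, ψ⁰ = 0.5:
  ψ = 0.500: g = -0.1501, g' = -0.604 → ψ = 0.251
  ψ = 0.251: g = -0.0091, g' = -0.555 → ψ = 0.235
Converged at ψ = 0.235.
Then V = ψ·F = 0.2350·84.8 = 19.9 mol/h and L = F − V = 64.9 mol/h.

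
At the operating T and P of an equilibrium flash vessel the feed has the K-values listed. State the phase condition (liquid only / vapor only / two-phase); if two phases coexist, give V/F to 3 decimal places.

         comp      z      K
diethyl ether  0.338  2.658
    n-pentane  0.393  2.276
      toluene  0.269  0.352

ΣzᵢKᵢ = 1.888; Σzᵢ/Kᵢ = 1.064.
Both exceed 1, so a two-phase solution exists.
Newton iteration, ψ⁰ = 0.6:
  ψ = 0.600: g = 0.2798, g' = -0.741 → ψ = 0.977
  ψ = 0.977: g = -0.0385, g' = -1.102 → ψ = 0.943
  ψ = 0.943: g = -0.0015, g' = -1.019 → ψ = 0.941
Converged at ψ = 0.941.

two-phase, V/F = 0.941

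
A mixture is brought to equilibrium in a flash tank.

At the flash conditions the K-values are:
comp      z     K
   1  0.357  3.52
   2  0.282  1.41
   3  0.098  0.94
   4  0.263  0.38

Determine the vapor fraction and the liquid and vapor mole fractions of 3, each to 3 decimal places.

ψ = 0.879, x_3 = 0.103, y_3 = 0.097

Rachford–Rice: g(ψ) = Σ zᵢ(Kᵢ−1)/(1+ψ(Kᵢ−1)) = 0.
g(0) = ΣzᵢKᵢ − 1 = 0.846 and g(1) = 1 − Σzᵢ/Kᵢ = -0.098, so a root lies in (0, 1).
Newton–Raphson from ψ = 0.5:
  ψ = 0.500: g = 0.2516, g' = -0.689 → ψ = 0.865
  ψ = 0.865: g = 0.0103, g' = -0.721 → ψ = 0.879
Converged at ψ = 0.879.
Compositions from xᵢ = zᵢ/(1+ψ(Kᵢ−1)), yᵢ = Kᵢxᵢ:
  1: x = 0.111, y = 0.391
  2: x = 0.207, y = 0.292
  3: x = 0.103, y = 0.097
  4: x = 0.578, y = 0.220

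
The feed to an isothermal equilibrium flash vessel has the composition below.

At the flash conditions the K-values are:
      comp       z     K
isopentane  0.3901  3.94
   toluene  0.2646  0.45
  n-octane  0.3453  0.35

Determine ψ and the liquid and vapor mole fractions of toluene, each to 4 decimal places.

ψ = 0.4341, x_toluene = 0.3476, y_toluene = 0.1564

Let ψ = V/F and solve Σ zᵢ(Kᵢ−1)/(1+ψ(Kᵢ−1)) = 0.
Feasibility: ΣzᵢKᵢ = 1.7769, Σzᵢ/Kᵢ = 1.6736 — both > 1, two phases present.
Newton iteration, ψ⁰ = 0.43:
  ψ = 0.4300: g = 0.00441, g' = -1.0761 → ψ = 0.4341
Converged at ψ = 0.4341.
Compositions from xᵢ = zᵢ/(1+ψ(Kᵢ−1)), yᵢ = Kᵢxᵢ:
  isopentane: x = 0.1714, y = 0.6752
  toluene: x = 0.3476, y = 0.1564
  n-octane: x = 0.4810, y = 0.1684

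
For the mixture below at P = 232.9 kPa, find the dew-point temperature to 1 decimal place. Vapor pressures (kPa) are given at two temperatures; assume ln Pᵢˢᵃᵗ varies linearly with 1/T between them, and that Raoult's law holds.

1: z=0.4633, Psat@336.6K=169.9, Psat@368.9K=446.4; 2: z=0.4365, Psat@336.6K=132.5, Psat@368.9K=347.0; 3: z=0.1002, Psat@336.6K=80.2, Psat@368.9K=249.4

T = 353.0 K

Dew-point temperature: Σzᵢ·P/Pᵢˢᵃᵗ(T) = 1. Interpolate ln Pᵢˢᵃᵗ = aᵢ + bᵢ/T.
  T = 336.6 K: ΣzᵢP/Pᵢˢᵃᵗ = 1.6933
  T = 368.9 K: ΣzᵢP/Pᵢˢᵃᵗ = 0.6283
  T = 352.8 K: ΣzᵢP/Pᵢˢᵃᵗ = 1.0063
  T = 360.9 K: ΣzᵢP/Pᵢˢᵃᵗ = 0.7897
  T = 356.9 K: ΣzᵢP/Pᵢˢᵃᵗ = 0.8888
  T = 354.9 K: ΣzᵢP/Pᵢˢᵃᵗ = 0.9440
Interpolating between 352.8 K and 354.9 K gives T ≈ 353.0 K.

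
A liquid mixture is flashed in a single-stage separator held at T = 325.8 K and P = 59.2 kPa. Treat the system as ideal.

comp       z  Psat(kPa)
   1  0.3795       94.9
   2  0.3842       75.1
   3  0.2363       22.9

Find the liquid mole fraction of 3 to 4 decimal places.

Raoult's law: Kᵢ = Pᵢˢᵃᵗ/P = Pᵢˢᵃᵗ/59.2.
  K_1 = 94.9/59.2 = 1.603041, K_2 = 75.1/59.2 = 1.268581, K_3 = 22.9/59.2 = 0.386824
Material balance + equilibrium reduce to Σ zᵢ(Kᵢ−1)/(1+ψ(Kᵢ−1)) = 0.
g(0) = ΣzᵢKᵢ − 1 = 0.1871 and g(1) = 1 − Σzᵢ/Kᵢ = -0.1505, so a root lies in (0, 1).
Newton–Raphson from ψ = 0.5:
  ψ = 0.5000: g = 0.05785, g' = -0.2878 → ψ = 0.7010
  ψ = 0.7010: g = -0.00644, g' = -0.3611 → ψ = 0.6832
  ψ = 0.6832: g = -0.00008, g' = -0.3521 → ψ = 0.6830
Converged at ψ = 0.6830.
Compositions from xᵢ = zᵢ/(1+ψ(Kᵢ−1)), yᵢ = Kᵢxᵢ:
  1: x = 0.2688, y = 0.4309
  2: x = 0.3246, y = 0.4118
  3: x = 0.4066, y = 0.1573

x_3 = 0.4066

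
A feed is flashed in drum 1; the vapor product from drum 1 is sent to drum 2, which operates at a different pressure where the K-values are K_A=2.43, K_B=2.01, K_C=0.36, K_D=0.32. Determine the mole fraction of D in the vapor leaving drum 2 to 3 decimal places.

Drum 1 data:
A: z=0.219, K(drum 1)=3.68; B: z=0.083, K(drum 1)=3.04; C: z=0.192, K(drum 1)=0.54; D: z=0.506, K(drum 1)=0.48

y_D (drum 2) = 0.151

Drum 1:
Rachford–Rice: g(ψ₁) = Σ zᵢ(Kᵢ−1)/(1+ψ₁(Kᵢ−1)) = 0.
g(0) = ΣzᵢKᵢ − 1 = 0.405 and g(1) = 1 − Σzᵢ/Kᵢ = -0.497, so a root lies in (0, 1).
Newton–Raphson from ψ₁ = 0.5:
  ψ₁ = 0.500: g = -0.1356, g' = -0.690 → ψ₁ = 0.304
  ψ₁ = 0.304: g = 0.0131, g' = -0.858 → ψ₁ = 0.319
Converged at ψ₁ = 0.319.
Drum-1 compositions:
  A: x = 0.118, y = 0.434
  B: x = 0.050, y = 0.153
  C: x = 0.225, y = 0.122
  D: x = 0.607, y = 0.291
Drum-2 feed = drum-1 vapor: z₂ = (0.4345, 0.1528, 0.1215, 0.2912).
Drum 2:
Newton–Raphson from ψ₂ = 0.5:
  ψ₂ = 0.500: g = 0.0505, g' = -0.788 → ψ₂ = 0.564
  ψ₂ = 0.564: g = -0.0007, g' = -0.812 → ψ₂ = 0.563
Converged at ψ₂ = 0.563.
  A: x = 0.241, y = 0.585
  B: x = 0.097, y = 0.196
  C: x = 0.190, y = 0.068
  D: x = 0.472, y = 0.151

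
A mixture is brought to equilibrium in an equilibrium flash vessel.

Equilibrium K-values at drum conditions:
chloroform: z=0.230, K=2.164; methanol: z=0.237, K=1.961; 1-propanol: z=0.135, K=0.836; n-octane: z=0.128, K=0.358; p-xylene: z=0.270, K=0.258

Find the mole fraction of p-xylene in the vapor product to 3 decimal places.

y_p-xylene = 0.089

Rachford–Rice: g(V/F) = Σ zᵢ(Kᵢ−1)/(1+V/F(Kᵢ−1)) = 0.
g(0) = ΣzᵢKᵢ − 1 = 0.191 and g(1) = 1 − Σzᵢ/Kᵢ = -0.793, so a root lies in (0, 1).
Newton iteration, V/F⁰ = 0.32:
  V/F = 0.320: g = -0.0203, g' = -0.637 → V/F = 0.288
Converged at V/F = 0.288.
Compositions from xᵢ = zᵢ/(1+V/F(Kᵢ−1)), yᵢ = Kᵢxᵢ:
  chloroform: x = 0.172, y = 0.373
  methanol: x = 0.186, y = 0.364
  1-propanol: x = 0.142, y = 0.118
  n-octane: x = 0.157, y = 0.056
  p-xylene: x = 0.343, y = 0.089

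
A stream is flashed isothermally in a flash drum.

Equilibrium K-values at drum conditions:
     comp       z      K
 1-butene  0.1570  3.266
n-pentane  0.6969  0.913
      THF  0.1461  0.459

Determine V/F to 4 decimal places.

V/F = 0.4814

Material balance + equilibrium reduce to Σ zᵢ(Kᵢ−1)/(1+V/F(Kᵢ−1)) = 0.
Check two-phase: ΣzᵢKᵢ = 1.2161 > 1 and Σzᵢ/Kᵢ = 1.1297 > 1, so g(0) = 0.2161 > 0 and g(1) = -0.1297 < 0.
Iterate (Newton) starting at V/F = 0.31:
  V/F = 0.3100: g = 0.05169, g' = -0.3454 → V/F = 0.4596
  V/F = 0.4596: g = 0.00591, g' = -0.2749 → V/F = 0.4811
  V/F = 0.4811: g = 0.00007, g' = -0.2684 → V/F = 0.4814
Converged at V/F = 0.4814.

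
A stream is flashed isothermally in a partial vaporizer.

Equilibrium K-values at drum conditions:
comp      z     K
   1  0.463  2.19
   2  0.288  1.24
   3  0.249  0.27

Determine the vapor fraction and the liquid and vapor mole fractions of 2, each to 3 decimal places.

Rachford–Rice: g(ψ) = Σ zᵢ(Kᵢ−1)/(1+ψ(Kᵢ−1)) = 0.
Feasibility: ΣzᵢKᵢ = 1.438, Σzᵢ/Kᵢ = 1.366 — both > 1, two phases present.
Newton iteration, ψ⁰ = 0.5:
  ψ = 0.500: g = 0.1209, g' = -0.600 → ψ = 0.701
  ψ = 0.701: g = -0.0131, g' = -0.764 → ψ = 0.684
Converged at ψ = 0.684.
Compositions from xᵢ = zᵢ/(1+ψ(Kᵢ−1)), yᵢ = Kᵢxᵢ:
  1: x = 0.255, y = 0.559
  2: x = 0.247, y = 0.307
  3: x = 0.497, y = 0.134

ψ = 0.684, x_2 = 0.247, y_2 = 0.307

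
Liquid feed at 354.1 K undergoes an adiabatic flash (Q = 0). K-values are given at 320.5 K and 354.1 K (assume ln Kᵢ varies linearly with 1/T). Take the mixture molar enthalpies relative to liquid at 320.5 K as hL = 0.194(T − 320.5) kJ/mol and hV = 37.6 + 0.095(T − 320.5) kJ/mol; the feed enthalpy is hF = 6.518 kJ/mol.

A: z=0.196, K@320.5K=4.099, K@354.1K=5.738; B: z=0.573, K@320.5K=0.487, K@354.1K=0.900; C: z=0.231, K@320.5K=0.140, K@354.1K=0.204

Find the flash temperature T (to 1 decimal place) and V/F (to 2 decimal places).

T = 329.5 K, V/F = 0.13

Adiabatic flash: solve Rachford–Rice at each trial T, then check hF = ψ·hV(T) + (1−ψ)·hL(T).
  T = 320.5 K: K = (4.099, 0.487, 0.140), RR gives ψ = 0.060, H_out = 2.243 kJ/mol
  T = 354.1 K: K = (5.738, 0.900, 0.204), RR gives ψ = 0.390, H_out = 19.877 kJ/mol
  T = 337.3 K: K = (4.891, 0.672, 0.171), RR gives ψ = 0.199, H_out = 10.394 kJ/mol
  T = 328.9 K: K = (4.487, 0.575, 0.155), RR gives ψ = 0.125, H_out = 6.232 kJ/mol
  T = 333.1 K: K = (4.687, 0.622, 0.163), RR gives ψ = 0.161, H_out = 8.280 kJ/mol
  T = 331.0 K: K = (4.587, 0.598, 0.159), RR gives ψ = 0.143, H_out = 7.249 kJ/mol
Linear interpolation between T = 328.9 (H_out = 6.232) and T = 331.0 (H_out = 7.249) on hF = 6.518 gives T ≈ 329.5 K, at which ψ = 0.13.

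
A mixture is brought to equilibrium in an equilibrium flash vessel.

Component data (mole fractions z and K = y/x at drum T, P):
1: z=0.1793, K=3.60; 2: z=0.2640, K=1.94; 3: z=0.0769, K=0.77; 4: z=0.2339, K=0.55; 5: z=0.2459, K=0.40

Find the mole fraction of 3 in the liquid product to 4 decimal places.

x_3 = 0.0871

Material balance + equilibrium reduce to Σ zᵢ(Kᵢ−1)/(1+ψ(Kᵢ−1)) = 0.
g(0) = ΣzᵢKᵢ − 1 = 0.4439 and g(1) = 1 − Σzᵢ/Kᵢ = -0.3258, so a root lies in (0, 1).
Newton–Raphson from ψ = 0.5:
  ψ = 0.5000: g = 0.00493, g' = -0.6018 → ψ = 0.5082
Converged at ψ = 0.5082.
Compositions from xᵢ = zᵢ/(1+ψ(Kᵢ−1)), yᵢ = Kᵢxᵢ:
  1: x = 0.0772, y = 0.2781
  2: x = 0.1787, y = 0.3466
  3: x = 0.0871, y = 0.0671
  4: x = 0.3033, y = 0.1668
  5: x = 0.3538, y = 0.1415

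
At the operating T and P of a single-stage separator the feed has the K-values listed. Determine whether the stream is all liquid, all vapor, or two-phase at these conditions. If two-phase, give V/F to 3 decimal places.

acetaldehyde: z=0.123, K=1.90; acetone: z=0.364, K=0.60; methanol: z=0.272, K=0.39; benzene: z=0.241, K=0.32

ΣzᵢKᵢ = 0.635; Σzᵢ/Kᵢ = 2.122.
Since ΣzᵢKᵢ < 1 the mixture is below its bubble point — single liquid phase.

all liquid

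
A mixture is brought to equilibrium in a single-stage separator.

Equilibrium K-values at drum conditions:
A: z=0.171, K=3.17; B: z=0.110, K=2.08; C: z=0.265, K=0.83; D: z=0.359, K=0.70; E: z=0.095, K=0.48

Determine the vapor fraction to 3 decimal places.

Let ψ = V/F and solve Σ zᵢ(Kᵢ−1)/(1+ψ(Kᵢ−1)) = 0.
g(0) = ΣzᵢKᵢ − 1 = 0.288 and g(1) = 1 − Σzᵢ/Kᵢ = -0.137, so a root lies in (0, 1).
Iterate (Newton) starting at ψ = 0.58:
  ψ = 0.580: g = -0.0138, g' = -0.316 → ψ = 0.536
  ψ = 0.536: g = 0.0003, g' = -0.328 → ψ = 0.537
Converged at ψ = 0.537.

ψ = 0.537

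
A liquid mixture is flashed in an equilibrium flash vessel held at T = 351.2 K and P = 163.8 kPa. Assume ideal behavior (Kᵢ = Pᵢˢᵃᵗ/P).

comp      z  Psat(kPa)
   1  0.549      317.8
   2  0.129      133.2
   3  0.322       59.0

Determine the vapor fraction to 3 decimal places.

Raoult's law: Kᵢ = Pᵢˢᵃᵗ/P = Pᵢˢᵃᵗ/163.8.
  K_1 = 317.8/163.8 = 1.94017, K_2 = 133.2/163.8 = 0.81319, K_3 = 59.0/163.8 = 0.36020
Material balance + equilibrium reduce to Σ zᵢ(Kᵢ−1)/(1+ψ(Kᵢ−1)) = 0.
g(0) = ΣzᵢKᵢ − 1 = 0.286 and g(1) = 1 − Σzᵢ/Kᵢ = -0.336, so a root lies in (0, 1).
Newton iteration, ψ⁰ = 0.49:
  ψ = 0.490: g = 0.0267, g' = -0.513 → ψ = 0.542
  ψ = 0.542: g = -0.0004, g' = -0.527 → ψ = 0.541
Converged at ψ = 0.541.

ψ = 0.541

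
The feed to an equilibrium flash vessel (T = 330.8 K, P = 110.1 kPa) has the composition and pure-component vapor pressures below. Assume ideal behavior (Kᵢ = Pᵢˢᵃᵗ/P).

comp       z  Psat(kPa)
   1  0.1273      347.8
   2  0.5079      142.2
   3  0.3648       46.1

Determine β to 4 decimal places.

Raoult's law: Kᵢ = Pᵢˢᵃᵗ/P = Pᵢˢᵃᵗ/110.1.
  K_1 = 347.8/110.1 = 3.158946, K_2 = 142.2/110.1 = 1.291553, K_3 = 46.1/110.1 = 0.418710
Let β = V/F and solve Σ zᵢ(Kᵢ−1)/(1+β(Kᵢ−1)) = 0.
g(0) = ΣzᵢKᵢ − 1 = 0.2109 and g(1) = 1 − Σzᵢ/Kᵢ = -0.3048, so a root lies in (0, 1).
Iterate (Newton) starting at β = 0.5:
  β = 0.5000: g = -0.03753, g' = -0.4151 → β = 0.4096
  β = 0.4096: g = -0.00017, g' = -0.4139 → β = 0.4092
Converged at β = 0.4092.

β = 0.4092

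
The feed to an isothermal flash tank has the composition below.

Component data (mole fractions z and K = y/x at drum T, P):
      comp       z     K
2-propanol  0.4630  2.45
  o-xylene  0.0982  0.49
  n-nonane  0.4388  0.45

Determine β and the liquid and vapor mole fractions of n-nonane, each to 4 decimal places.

Newton iteration, β⁰ = 0.5:
  β = 0.5000: g = -0.01092, g' = -0.6257 → β = 0.4825
  β = 0.4825: g = 0.00002, g' = -0.6279 → β = 0.4826
Converged at β = 0.4826.
Compositions from xᵢ = zᵢ/(1+β(Kᵢ−1)), yᵢ = Kᵢxᵢ:
  2-propanol: x = 0.2724, y = 0.6674
  o-xylene: x = 0.1303, y = 0.0638
  n-nonane: x = 0.5973, y = 0.2688

β = 0.4826, x_n-nonane = 0.5973, y_n-nonane = 0.2688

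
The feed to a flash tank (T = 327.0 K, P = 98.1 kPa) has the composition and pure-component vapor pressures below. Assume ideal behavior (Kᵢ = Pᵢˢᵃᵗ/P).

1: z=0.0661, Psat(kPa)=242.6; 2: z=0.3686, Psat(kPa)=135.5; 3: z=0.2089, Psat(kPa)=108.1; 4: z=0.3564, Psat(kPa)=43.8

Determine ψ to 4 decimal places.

ψ = 0.2177

Raoult's law: Kᵢ = Pᵢˢᵃᵗ/P = Pᵢˢᵃᵗ/98.1.
  K_1 = 242.6/98.1 = 2.472987, K_2 = 135.5/98.1 = 1.381244, K_3 = 108.1/98.1 = 1.101937, K_4 = 43.8/98.1 = 0.446483
Let ψ = V/F and solve Σ zᵢ(Kᵢ−1)/(1+ψ(Kᵢ−1)) = 0.
Check two-phase: ΣzᵢKᵢ = 1.0619 > 1 and Σzᵢ/Kᵢ = 1.2814 > 1, so g(0) = 0.0619 > 0 and g(1) = -0.2814 < 0.
Newton iteration, ψ⁰ = 0.6:
  ψ = 0.6000: g = -0.10925, g' = -0.3226 → ψ = 0.2614
  ψ = 0.2614: g = -0.01180, g' = -0.2704 → ψ = 0.2177
Converged at ψ = 0.2177.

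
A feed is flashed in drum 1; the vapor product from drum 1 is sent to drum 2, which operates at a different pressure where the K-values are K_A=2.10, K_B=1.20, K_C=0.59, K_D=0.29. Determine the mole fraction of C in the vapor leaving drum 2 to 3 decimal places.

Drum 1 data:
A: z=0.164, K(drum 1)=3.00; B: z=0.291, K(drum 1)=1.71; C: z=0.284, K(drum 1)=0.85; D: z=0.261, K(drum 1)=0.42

y_C (drum 2) = 0.171

Drum 1:
Material balance + equilibrium reduce to Σ zᵢ(Kᵢ−1)/(1+ψ₁(Kᵢ−1)) = 0.
Feasibility: ΣzᵢKᵢ = 1.341, Σzᵢ/Kᵢ = 1.180 — both > 1, two phases present.
Iterate (Newton) starting at ψ₁ = 0.5:
  ψ₁ = 0.500: g = 0.0572, g' = -0.426 → ψ₁ = 0.634
  ψ₁ = 0.634: g = 0.0004, g' = -0.425 → ψ₁ = 0.635
Converged at ψ₁ = 0.635.
Drum-1 compositions:
  A: x = 0.072, y = 0.217
  B: x = 0.201, y = 0.343
  C: x = 0.314, y = 0.267
  D: x = 0.413, y = 0.174
Drum-2 feed = drum-1 vapor: z₂ = (0.2167, 0.3429, 0.2668, 0.1736).
Drum 2:
Material balance + equilibrium reduce to Σ zᵢ(Kᵢ−1)/(1+ψ₂(Kᵢ−1)) = 0.
Feasibility: ΣzᵢKᵢ = 1.074, Σzᵢ/Kᵢ = 1.440 — both > 1, two phases present.
Newton iteration, ψ₂⁰ = 0.5:
  ψ₂ = 0.500: g = -0.1126, g' = -0.402 → ψ₂ = 0.220
  ψ₂ = 0.220: g = -0.0086, g' = -0.360 → ψ₂ = 0.196
Converged at ψ₂ = 0.196.
  A: x = 0.178, y = 0.374
  B: x = 0.330, y = 0.396
  C: x = 0.290, y = 0.171
  D: x = 0.202, y = 0.058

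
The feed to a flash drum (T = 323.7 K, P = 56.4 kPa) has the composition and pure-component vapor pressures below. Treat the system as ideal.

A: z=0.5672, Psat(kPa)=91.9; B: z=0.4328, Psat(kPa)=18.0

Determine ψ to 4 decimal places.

ψ = 0.1455

Raoult's law: Kᵢ = Pᵢˢᵃᵗ/P = Pᵢˢᵃᵗ/56.4.
  K_A = 91.9/56.4 = 1.629433, K_B = 18.0/56.4 = 0.319149
Let ψ = V/F and solve Σ zᵢ(Kᵢ−1)/(1+ψ(Kᵢ−1)) = 0.
Feasibility: ΣzᵢKᵢ = 1.0623, Σzᵢ/Kᵢ = 1.7042 — both > 1, two phases present.
Binary case is linear: z₁(K₁−1)(1+ψ(K₂−1)) + z₂(K₂−1)(1+ψ(K₁−1)) = 0
⇒ ψ = [z₁(K₁−1)+z₂(K₂−1)] / [−(K₁−1)(K₂−1)] = 0.06234/0.42855 = 0.1455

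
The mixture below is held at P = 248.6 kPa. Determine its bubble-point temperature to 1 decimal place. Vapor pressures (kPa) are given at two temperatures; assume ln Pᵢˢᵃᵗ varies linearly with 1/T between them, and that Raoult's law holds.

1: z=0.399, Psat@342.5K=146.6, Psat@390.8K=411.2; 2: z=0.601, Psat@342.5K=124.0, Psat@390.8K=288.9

Bubble-point temperature: ΣzᵢPᵢˢᵃᵗ(T) = P. Interpolate ln Pᵢˢᵃᵗ = aᵢ + bᵢ/T.
  T = 342.5 K: ΣzᵢPᵢˢᵃᵗ = 133.02 kPa
  T = 390.8 K: ΣzᵢPᵢˢᵃᵗ = 337.70 kPa
  T = 366.6 K: ΣzᵢPᵢˢᵃᵗ = 218.10 kPa
  T = 378.7 K: ΣzᵢPᵢˢᵃᵗ = 273.23 kPa
  T = 372.6 K: ΣzᵢPᵢˢᵃᵗ = 244.32 kPa
  T = 375.6 K: ΣzᵢPᵢˢᵃᵗ = 258.25 kPa
  T = 374.1 K: ΣzᵢPᵢˢᵃᵗ = 251.21 kPa
Interpolating between 372.6 K and 374.1 K gives T ≈ 373.5 K.

T = 373.5 K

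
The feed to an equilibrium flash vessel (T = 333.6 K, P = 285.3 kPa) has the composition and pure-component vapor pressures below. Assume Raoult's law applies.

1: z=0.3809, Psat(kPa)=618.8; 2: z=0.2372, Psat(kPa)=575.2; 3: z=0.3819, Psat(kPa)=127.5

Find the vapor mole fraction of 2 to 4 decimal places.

y_2 = 0.2679

Raoult's law: Kᵢ = Pᵢˢᵃᵗ/P = Pᵢˢᵃᵗ/285.3.
  K_1 = 618.8/285.3 = 2.168945, K_2 = 575.2/285.3 = 2.016123, K_3 = 127.5/285.3 = 0.446898
Material balance + equilibrium reduce to Σ zᵢ(Kᵢ−1)/(1+V/F(Kᵢ−1)) = 0.
Check two-phase: ΣzᵢKᵢ = 1.4750 > 1 and Σzᵢ/Kᵢ = 1.1478 > 1, so g(0) = 0.4750 > 0 and g(1) = -0.1478 < 0.
Newton–Raphson from V/F = 0.46:
  V/F = 0.4600: g = 0.17049, g' = -0.5440 → V/F = 0.7734
  V/F = 0.7734: g = -0.00032, g' = -0.5771 → V/F = 0.7728
Converged at V/F = 0.7728.
Compositions from xᵢ = zᵢ/(1+V/F(Kᵢ−1)), yᵢ = Kᵢxᵢ:
  1: x = 0.2001, y = 0.4340
  2: x = 0.1329, y = 0.2679
  3: x = 0.6670, y = 0.2981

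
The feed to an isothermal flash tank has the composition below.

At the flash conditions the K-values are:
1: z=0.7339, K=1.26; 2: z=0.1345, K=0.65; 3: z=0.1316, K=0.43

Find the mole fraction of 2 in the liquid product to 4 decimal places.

Rachford–Rice: g(ψ) = Σ zᵢ(Kᵢ−1)/(1+ψ(Kᵢ−1)) = 0.
Check two-phase: ΣzᵢKᵢ = 1.0687 > 1 and Σzᵢ/Kᵢ = 1.0954 > 1, so g(0) = 0.0687 > 0 and g(1) = -0.0954 < 0.
Iterate (Newton) starting at ψ = 0.5:
  ψ = 0.5000: g = 0.00689, g' = -0.1467 → ψ = 0.5470
  ψ = 0.5470: g = -0.00016, g' = -0.1535 → ψ = 0.5459
Converged at ψ = 0.5459.
Compositions from xᵢ = zᵢ/(1+ψ(Kᵢ−1)), yᵢ = Kᵢxᵢ:
  1: x = 0.6427, y = 0.8098
  2: x = 0.1663, y = 0.1081
  3: x = 0.1911, y = 0.0822

x_2 = 0.1663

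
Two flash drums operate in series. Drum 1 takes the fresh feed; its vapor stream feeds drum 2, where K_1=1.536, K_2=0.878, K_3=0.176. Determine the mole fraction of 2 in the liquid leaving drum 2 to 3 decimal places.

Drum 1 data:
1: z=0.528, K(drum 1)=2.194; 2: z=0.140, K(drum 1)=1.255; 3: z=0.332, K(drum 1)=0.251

x_2 (drum 2) = 0.168

Drum 1:
Let ψ₁ = V/F and solve Σ zᵢ(Kᵢ−1)/(1+ψ₁(Kᵢ−1)) = 0.
Feasibility: ΣzᵢKᵢ = 1.417, Σzᵢ/Kᵢ = 1.675 — both > 1, two phases present.
Newton–Raphson from ψ₁ = 0.5:
  ψ₁ = 0.500: g = 0.0289, g' = -0.778 → ψ₁ = 0.537
  ψ₁ = 0.537: g = -0.0005, g' = -0.808 → ψ₁ = 0.536
Converged at ψ₁ = 0.536.
Drum-1 compositions:
  1: x = 0.322, y = 0.706
  2: x = 0.123, y = 0.155
  3: x = 0.555, y = 0.139
Drum-2 feed = drum-1 vapor: z₂ = (0.7061, 0.1546, 0.1393).
Drum 2:
Material balance + equilibrium reduce to Σ zᵢ(Kᵢ−1)/(1+ψ₂(Kᵢ−1)) = 0.
Check two-phase: ΣzᵢKᵢ = 1.245 > 1 and Σzᵢ/Kᵢ = 1.427 > 1, so g(0) = 0.245 > 0 and g(1) = -0.427 < 0.
Newton iteration, ψ₂⁰ = 0.5:
  ψ₂ = 0.500: g = 0.0832, g' = -0.402 → ψ₂ = 0.707
  ψ₂ = 0.707: g = -0.0210, g' = -0.652 → ψ₂ = 0.675
  ψ₂ = 0.675: g = -0.0010, g' = -0.592 → ψ₂ = 0.673
Converged at ψ₂ = 0.673.
  1: x = 0.519, y = 0.797
  2: x = 0.168, y = 0.148
  3: x = 0.313, y = 0.055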